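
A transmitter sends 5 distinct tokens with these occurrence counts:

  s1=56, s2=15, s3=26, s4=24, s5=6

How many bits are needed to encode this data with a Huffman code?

Build the Huffman tree bottom-up:
s5(6) + s2(15) → 21
21 + s4(24) → 45
s3(26) + 45 → 71
s1(56) + 71 → 127
The encoded length is the sum of every internal node's weight: 21 + 45 + 71 + 127 = 264 bits.

264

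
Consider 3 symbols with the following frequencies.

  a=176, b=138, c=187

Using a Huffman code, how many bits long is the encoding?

815

Merge the two smallest weights repeatedly:
b(138) + a(176) → 314
c(187) + 314 → 501
Each symbol's bit-cost is frequency × depth; summing gives 815 bits (equivalently 314 + 501).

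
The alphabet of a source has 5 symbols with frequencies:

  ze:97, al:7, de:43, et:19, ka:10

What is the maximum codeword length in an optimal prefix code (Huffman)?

4

Merge the two lowest-weight nodes at each step:
combine al(7), ka(10) → 17
combine 17, et(19) → 36
combine 36, de(43) → 79
combine 79, ze(97) → 176
Maximum depth reached is 4.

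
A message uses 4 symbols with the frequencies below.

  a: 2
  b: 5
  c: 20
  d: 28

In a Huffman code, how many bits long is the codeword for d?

1

Build the tree from the bottom:
a(2) + b(5) → 7
7 + c(20) → 27
27 + d(28) → 55
d is merged only at the final step, so code length = 1.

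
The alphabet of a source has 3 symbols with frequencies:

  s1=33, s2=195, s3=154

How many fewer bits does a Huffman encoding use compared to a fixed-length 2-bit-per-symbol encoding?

Fixed-length: 2 bits × 382 symbols = 764 bits.
Huffman merges:
s1(33) + s3(154) → 187
187 + s2(195) → 382
Huffman total = 187 + 382 = 569 bits.
Saving = 764 − 569 = 195 bits.

195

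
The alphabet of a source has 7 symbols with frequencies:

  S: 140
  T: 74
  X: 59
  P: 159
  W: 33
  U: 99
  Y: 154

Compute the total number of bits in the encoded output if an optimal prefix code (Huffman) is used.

Merge the two smallest weights repeatedly:
combine W(33), X(59) → 92
combine T(74), 92 → 166
combine U(99), S(140) → 239
combine Y(154), P(159) → 313
combine 166, 239 → 405
combine 313, 405 → 718
The encoded length is the sum of every internal node's weight: 92 + 166 + 239 + 313 + 405 + 718 = 1933 bits.

1933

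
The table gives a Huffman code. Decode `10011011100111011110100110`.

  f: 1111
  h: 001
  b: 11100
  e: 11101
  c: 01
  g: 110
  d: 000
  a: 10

Read left to right; each codeword is recognised as soon as it completes (prefix code):
  10→a | 01→c | 10→a | 11100→b | 11101→e | 11101→e | 001→h | 10→a
Decoded message: acabeeha

acabeeha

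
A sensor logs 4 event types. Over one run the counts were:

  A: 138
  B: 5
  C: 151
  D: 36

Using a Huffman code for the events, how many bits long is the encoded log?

Build the Huffman tree bottom-up:
B(5) + D(36) → 41
41 + A(138) → 179
C(151) + 179 → 330
Each symbol's bit-cost is frequency × depth; summing gives 550 bits (equivalently 41 + 179 + 330).

550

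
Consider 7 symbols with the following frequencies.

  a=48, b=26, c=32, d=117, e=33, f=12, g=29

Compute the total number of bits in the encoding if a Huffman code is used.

756

Greedily combine the two least-frequent nodes:
combine f(12), b(26) → 38
combine g(29), c(32) → 61
combine e(33), 38 → 71
combine a(48), 61 → 109
combine 71, 109 → 180
combine d(117), 180 → 297
Each symbol's bit-cost is frequency × depth; summing gives 756 bits (equivalently 38 + 61 + 71 + 109 + 180 + 297).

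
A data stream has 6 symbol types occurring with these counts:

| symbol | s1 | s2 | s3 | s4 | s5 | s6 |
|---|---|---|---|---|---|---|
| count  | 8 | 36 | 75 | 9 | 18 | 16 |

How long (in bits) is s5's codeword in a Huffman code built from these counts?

Repeatedly merge the two smallest:
s1(8) + s4(9) → 17
s6(16) + 17 → 33
s5(18) + 33 → 51
s2(36) + 51 → 87
s3(75) + 87 → 162
s5 sits 3 levels below the root, so its codeword is 3 bits.

3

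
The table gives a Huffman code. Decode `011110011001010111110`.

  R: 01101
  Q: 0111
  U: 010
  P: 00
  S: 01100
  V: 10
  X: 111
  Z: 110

QVSVVXZ

Read left to right; each codeword is recognised as soon as it completes (prefix code):
  0111→Q | 10→V | 01100→S | 10→V | 10→V | 111→X | 110→Z
Decoded message: QVSVVXZ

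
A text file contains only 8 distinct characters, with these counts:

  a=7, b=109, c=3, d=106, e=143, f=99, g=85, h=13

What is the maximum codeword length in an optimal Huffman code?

5

Merge the two lowest-weight nodes at each step:
merge c(3) and a(7): 10
merge 10 and h(13): 23
merge 23 and g(85): 108
merge f(99) and d(106): 205
merge 108 and b(109): 217
merge e(143) and 205: 348
merge 217 and 348: 565
The rarest symbols sit at the bottom; the longest codeword is 5 bits.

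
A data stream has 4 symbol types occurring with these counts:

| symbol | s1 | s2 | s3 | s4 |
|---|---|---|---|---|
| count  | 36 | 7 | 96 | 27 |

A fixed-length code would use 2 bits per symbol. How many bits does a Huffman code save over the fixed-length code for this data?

Fixed-length: 2 bits × 166 symbols = 332 bits.
Huffman merges:
s2(7) + s4(27) → 34
34 + s1(36) → 70
70 + s3(96) → 166
Huffman total = 34 + 70 + 166 = 270 bits.
Saving = 332 − 270 = 62 bits.

62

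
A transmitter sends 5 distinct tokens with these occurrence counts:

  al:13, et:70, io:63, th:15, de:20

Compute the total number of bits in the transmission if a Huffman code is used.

Build the Huffman tree bottom-up:
merge al(13) and th(15): 28
merge de(20) and 28: 48
merge 48 and io(63): 111
merge et(70) and 111: 181
The encoded length is the sum of every internal node's weight: 28 + 48 + 111 + 181 = 368 bits.

368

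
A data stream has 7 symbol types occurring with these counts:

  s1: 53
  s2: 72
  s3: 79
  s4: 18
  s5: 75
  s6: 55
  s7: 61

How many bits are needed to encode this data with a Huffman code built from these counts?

1156

Greedily combine the two least-frequent nodes:
merge s4(18) and s1(53): 71
merge s6(55) and s7(61): 116
merge 71 and s2(72): 143
merge s5(75) and s3(79): 154
merge 116 and 143: 259
merge 154 and 259: 413
Total encoded bits = sum of merged weights = 71 + 116 + 143 + 154 + 259 + 413 = 1156.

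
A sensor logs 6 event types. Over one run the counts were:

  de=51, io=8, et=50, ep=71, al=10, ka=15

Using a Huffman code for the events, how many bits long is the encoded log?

461

Greedily combine the two least-frequent nodes:
merge io(8) and al(10): 18
merge ka(15) and 18: 33
merge 33 and et(50): 83
merge de(51) and ep(71): 122
merge 83 and 122: 205
The encoded length is the sum of every internal node's weight: 18 + 33 + 83 + 122 + 205 = 461 bits.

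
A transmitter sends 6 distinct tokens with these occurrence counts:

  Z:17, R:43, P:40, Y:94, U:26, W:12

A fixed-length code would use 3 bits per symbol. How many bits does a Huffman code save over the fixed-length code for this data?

159

Fixed-length: 3 bits × 232 symbols = 696 bits.
Huffman merges:
merge W(12) and Z(17): 29
merge U(26) and 29: 55
merge P(40) and R(43): 83
merge 55 and 83: 138
merge Y(94) and 138: 232
Huffman total = 29 + 55 + 83 + 138 + 232 = 537 bits.
Saving = 696 − 537 = 159 bits.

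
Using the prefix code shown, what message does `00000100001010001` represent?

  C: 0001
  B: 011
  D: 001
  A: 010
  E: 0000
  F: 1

Read left to right; each codeword is recognised as soon as it completes (prefix code):
  0000→E | 010→A | 0001→C | 010→A | 001→D
Decoded message: EACAD

EACAD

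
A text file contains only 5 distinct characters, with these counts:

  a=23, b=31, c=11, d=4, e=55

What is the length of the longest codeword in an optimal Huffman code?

Merge the two lowest-weight nodes at each step:
d(4) + c(11) → 15
15 + a(23) → 38
b(31) + 38 → 69
e(55) + 69 → 124
Maximum depth reached is 4.

4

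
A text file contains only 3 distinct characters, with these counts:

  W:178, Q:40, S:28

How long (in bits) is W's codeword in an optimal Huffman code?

Repeatedly merge the two smallest:
merge S(28) and Q(40): 68
merge 68 and W(178): 246
W is merged only at the final step, so code length = 1.

1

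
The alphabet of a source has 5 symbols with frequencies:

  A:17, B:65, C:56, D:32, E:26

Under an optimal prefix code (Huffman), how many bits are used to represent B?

Repeatedly merge the two smallest:
A(17) + E(26) → 43
D(32) + 43 → 75
C(56) + B(65) → 121
75 + 121 → 196
B's leaf is at depth 2, giving a 2-bit codeword.

2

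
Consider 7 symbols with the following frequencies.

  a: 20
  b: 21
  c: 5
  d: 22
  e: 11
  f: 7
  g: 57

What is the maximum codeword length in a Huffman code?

Merge the two lowest-weight nodes at each step:
c(5) + f(7) → 12
e(11) + 12 → 23
a(20) + b(21) → 41
d(22) + 23 → 45
41 + 45 → 86
g(57) + 86 → 143
Maximum depth reached is 5.

5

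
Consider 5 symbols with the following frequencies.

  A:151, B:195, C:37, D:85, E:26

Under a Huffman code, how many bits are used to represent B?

Build the tree from the bottom:
E(26) + C(37) → 63
63 + D(85) → 148
148 + A(151) → 299
B(195) + 299 → 494
B is merged only at the final step, so code length = 1.

1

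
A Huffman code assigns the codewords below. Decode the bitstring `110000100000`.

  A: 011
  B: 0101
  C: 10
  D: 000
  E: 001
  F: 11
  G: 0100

Read left to right; each codeword is recognised as soon as it completes (prefix code):
  11→F | 000→D | 0100→G | 000→D
Decoded message: FDGD

FDGD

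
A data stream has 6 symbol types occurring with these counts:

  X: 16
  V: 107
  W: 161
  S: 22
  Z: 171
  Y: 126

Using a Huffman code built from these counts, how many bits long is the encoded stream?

1389

Merge the two smallest weights repeatedly:
merge X(16) and S(22): 38
merge 38 and V(107): 145
merge Y(126) and 145: 271
merge W(161) and Z(171): 332
merge 271 and 332: 603
Each symbol's bit-cost is frequency × depth; summing gives 1389 bits (equivalently 38 + 145 + 271 + 332 + 603).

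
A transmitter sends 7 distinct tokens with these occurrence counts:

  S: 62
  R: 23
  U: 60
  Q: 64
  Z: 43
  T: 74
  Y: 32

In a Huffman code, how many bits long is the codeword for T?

Huffman merges, smallest pair first:
R(23) + Y(32) → 55
Z(43) + 55 → 98
U(60) + S(62) → 122
Q(64) + T(74) → 138
98 + 122 → 220
138 + 220 → 358
T's leaf is at depth 2, giving a 2-bit codeword.

2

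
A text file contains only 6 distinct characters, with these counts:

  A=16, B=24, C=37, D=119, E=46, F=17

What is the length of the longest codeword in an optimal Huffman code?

4

Merge the two lowest-weight nodes at each step:
combine A(16), F(17) → 33
combine B(24), 33 → 57
combine C(37), E(46) → 83
combine 57, 83 → 140
combine D(119), 140 → 259
The first pair merged (A, F) ends up deepest, at depth 4.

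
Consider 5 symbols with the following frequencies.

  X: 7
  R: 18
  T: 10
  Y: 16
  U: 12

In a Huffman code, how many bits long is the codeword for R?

2

Repeatedly merge the two smallest:
combine X(7), T(10) → 17
combine U(12), Y(16) → 28
combine 17, R(18) → 35
combine 28, 35 → 63
The subtree containing R is merged 2 times, so code length = 2.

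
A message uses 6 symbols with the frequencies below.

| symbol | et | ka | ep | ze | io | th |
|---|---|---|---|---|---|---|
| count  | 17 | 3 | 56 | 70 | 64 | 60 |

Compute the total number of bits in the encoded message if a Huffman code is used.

636

Greedily combine the two least-frequent nodes:
ka(3) + et(17) → 20
20 + ep(56) → 76
th(60) + io(64) → 124
ze(70) + 76 → 146
124 + 146 → 270
Each symbol's bit-cost is frequency × depth; summing gives 636 bits (equivalently 20 + 76 + 124 + 146 + 270).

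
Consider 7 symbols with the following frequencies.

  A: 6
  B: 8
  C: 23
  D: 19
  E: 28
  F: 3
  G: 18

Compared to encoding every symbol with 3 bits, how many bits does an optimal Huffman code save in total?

44

Fixed-length: 3 bits × 105 symbols = 315 bits.
Huffman merges:
F(3) + A(6) → 9
B(8) + 9 → 17
17 + G(18) → 35
D(19) + C(23) → 42
E(28) + 35 → 63
42 + 63 → 105
Huffman total = 9 + 17 + 35 + 42 + 63 + 105 = 271 bits.
Saving = 315 − 271 = 44 bits.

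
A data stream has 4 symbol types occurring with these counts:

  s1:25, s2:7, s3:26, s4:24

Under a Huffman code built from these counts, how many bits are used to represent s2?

2

Repeatedly merge the two smallest:
combine s2(7), s4(24) → 31
combine s1(25), s3(26) → 51
combine 31, 51 → 82
The subtree containing s2 is merged 2 times, so code length = 2.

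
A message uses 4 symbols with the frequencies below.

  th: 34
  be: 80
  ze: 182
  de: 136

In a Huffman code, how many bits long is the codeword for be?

Huffman merges, smallest pair first:
th(34) + be(80) → 114
114 + de(136) → 250
ze(182) + 250 → 432
be's leaf is at depth 3, giving a 3-bit codeword.

3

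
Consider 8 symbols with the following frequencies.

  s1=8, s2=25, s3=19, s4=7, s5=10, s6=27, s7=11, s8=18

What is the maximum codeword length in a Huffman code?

4

Merge the two lowest-weight nodes at each step:
combine s4(7), s1(8) → 15
combine s5(10), s7(11) → 21
combine 15, s8(18) → 33
combine s3(19), 21 → 40
combine s2(25), s6(27) → 52
combine 33, 40 → 73
combine 52, 73 → 125
The rarest symbols sit at the bottom; the longest codeword is 4 bits.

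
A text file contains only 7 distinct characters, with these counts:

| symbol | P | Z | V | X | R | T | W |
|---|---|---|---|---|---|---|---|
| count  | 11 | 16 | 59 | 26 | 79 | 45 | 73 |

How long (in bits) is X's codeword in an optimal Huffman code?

Repeatedly merge the two smallest:
P(11) + Z(16) → 27
X(26) + 27 → 53
T(45) + 53 → 98
V(59) + W(73) → 132
R(79) + 98 → 177
132 + 177 → 309
X's leaf is at depth 4, giving a 4-bit codeword.

4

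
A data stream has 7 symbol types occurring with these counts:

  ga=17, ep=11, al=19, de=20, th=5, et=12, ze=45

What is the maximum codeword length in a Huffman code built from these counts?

4

Merge the two lowest-weight nodes at each step:
merge th(5) and ep(11): 16
merge et(12) and 16: 28
merge ga(17) and al(19): 36
merge de(20) and 28: 48
merge 36 and ze(45): 81
merge 48 and 81: 129
Maximum depth reached is 4.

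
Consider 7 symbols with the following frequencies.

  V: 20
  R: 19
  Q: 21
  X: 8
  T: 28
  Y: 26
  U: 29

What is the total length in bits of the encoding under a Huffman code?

423

Greedily combine the two least-frequent nodes:
combine X(8), R(19) → 27
combine V(20), Q(21) → 41
combine Y(26), 27 → 53
combine T(28), U(29) → 57
combine 41, 53 → 94
combine 57, 94 → 151
The encoded length is the sum of every internal node's weight: 27 + 41 + 53 + 57 + 94 + 151 = 423 bits.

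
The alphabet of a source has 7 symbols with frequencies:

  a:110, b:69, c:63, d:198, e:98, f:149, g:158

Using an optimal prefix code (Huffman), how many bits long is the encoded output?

Greedily combine the two least-frequent nodes:
combine c(63), b(69) → 132
combine e(98), a(110) → 208
combine 132, f(149) → 281
combine g(158), d(198) → 356
combine 208, 281 → 489
combine 356, 489 → 845
The encoded length is the sum of every internal node's weight: 132 + 208 + 281 + 356 + 489 + 845 = 2311 bits.

2311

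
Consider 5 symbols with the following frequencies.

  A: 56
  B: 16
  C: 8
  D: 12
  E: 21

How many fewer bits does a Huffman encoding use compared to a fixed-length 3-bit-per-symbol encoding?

Fixed-length: 3 bits × 113 symbols = 339 bits.
Huffman merges:
C(8) + D(12) → 20
B(16) + 20 → 36
E(21) + 36 → 57
A(56) + 57 → 113
Huffman total = 20 + 36 + 57 + 113 = 226 bits.
Saving = 339 − 226 = 113 bits.

113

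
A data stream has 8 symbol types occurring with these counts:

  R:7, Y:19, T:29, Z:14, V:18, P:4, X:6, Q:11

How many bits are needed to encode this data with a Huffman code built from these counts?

Merge the two smallest weights repeatedly:
combine P(4), X(6) → 10
combine R(7), 10 → 17
combine Q(11), Z(14) → 25
combine 17, V(18) → 35
combine Y(19), 25 → 44
combine T(29), 35 → 64
combine 44, 64 → 108
Total encoded bits = sum of merged weights = 10 + 17 + 25 + 35 + 44 + 64 + 108 = 303.

303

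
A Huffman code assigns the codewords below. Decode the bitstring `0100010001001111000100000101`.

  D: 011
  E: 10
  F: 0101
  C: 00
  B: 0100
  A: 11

BBBAACBCF

Read left to right; each codeword is recognised as soon as it completes (prefix code):
  0100→B | 0100→B | 0100→B | 11→A | 11→A | 00→C | 0100→B | 00→C | 0101→F
Decoded message: BBBAACBCF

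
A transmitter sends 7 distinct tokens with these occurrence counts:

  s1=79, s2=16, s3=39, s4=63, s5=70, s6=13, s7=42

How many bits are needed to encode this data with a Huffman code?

Build the Huffman tree bottom-up:
combine s6(13), s2(16) → 29
combine 29, s3(39) → 68
combine s7(42), s4(63) → 105
combine 68, s5(70) → 138
combine s1(79), 105 → 184
combine 138, 184 → 322
Each symbol's bit-cost is frequency × depth; summing gives 846 bits (equivalently 29 + 68 + 105 + 138 + 184 + 322).

846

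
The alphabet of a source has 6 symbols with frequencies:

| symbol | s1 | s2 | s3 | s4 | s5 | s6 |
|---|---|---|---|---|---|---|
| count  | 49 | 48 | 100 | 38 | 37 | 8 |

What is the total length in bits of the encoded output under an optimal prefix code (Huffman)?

Merge the two smallest weights repeatedly:
s6(8) + s5(37) → 45
s4(38) + 45 → 83
s2(48) + s1(49) → 97
83 + 97 → 180
s3(100) + 180 → 280
Each symbol's bit-cost is frequency × depth; summing gives 685 bits (equivalently 45 + 83 + 97 + 180 + 280).

685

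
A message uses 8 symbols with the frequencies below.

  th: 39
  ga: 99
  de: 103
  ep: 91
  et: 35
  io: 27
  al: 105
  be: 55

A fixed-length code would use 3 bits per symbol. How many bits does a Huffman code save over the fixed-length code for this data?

Fixed-length: 3 bits × 554 symbols = 1662 bits.
Huffman merges:
merge io(27) and et(35): 62
merge th(39) and be(55): 94
merge 62 and ep(91): 153
merge 94 and ga(99): 193
merge de(103) and al(105): 208
merge 153 and 193: 346
merge 208 and 346: 554
Huffman total = 62 + 94 + 153 + 193 + 208 + 346 + 554 = 1610 bits.
Saving = 1662 − 1610 = 52 bits.

52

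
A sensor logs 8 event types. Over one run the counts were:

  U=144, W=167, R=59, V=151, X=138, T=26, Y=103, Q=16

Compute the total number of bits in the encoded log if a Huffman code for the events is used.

2237

Greedily combine the two least-frequent nodes:
merge Q(16) and T(26): 42
merge 42 and R(59): 101
merge 101 and Y(103): 204
merge X(138) and U(144): 282
merge V(151) and W(167): 318
merge 204 and 282: 486
merge 318 and 486: 804
Total encoded bits = sum of merged weights = 42 + 101 + 204 + 282 + 318 + 486 + 804 = 2237.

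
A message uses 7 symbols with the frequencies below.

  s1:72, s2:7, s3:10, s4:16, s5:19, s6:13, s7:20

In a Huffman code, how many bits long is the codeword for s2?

4

Build the tree from the bottom:
s2(7) + s3(10) → 17
s6(13) + s4(16) → 29
17 + s5(19) → 36
s7(20) + 29 → 49
36 + 49 → 85
s1(72) + 85 → 157
The subtree containing s2 is merged 4 times, so code length = 4.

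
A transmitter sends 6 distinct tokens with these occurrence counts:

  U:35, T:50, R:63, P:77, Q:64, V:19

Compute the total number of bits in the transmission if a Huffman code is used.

774

Greedily combine the two least-frequent nodes:
merge V(19) and U(35): 54
merge T(50) and 54: 104
merge R(63) and Q(64): 127
merge P(77) and 104: 181
merge 127 and 181: 308
Each symbol's bit-cost is frequency × depth; summing gives 774 bits (equivalently 54 + 104 + 127 + 181 + 308).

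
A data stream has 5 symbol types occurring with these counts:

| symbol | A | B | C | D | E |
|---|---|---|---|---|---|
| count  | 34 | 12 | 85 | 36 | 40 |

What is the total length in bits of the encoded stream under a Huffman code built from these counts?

451

Build the Huffman tree bottom-up:
B(12) + A(34) → 46
D(36) + E(40) → 76
46 + 76 → 122
C(85) + 122 → 207
Total encoded bits = sum of merged weights = 46 + 76 + 122 + 207 = 451.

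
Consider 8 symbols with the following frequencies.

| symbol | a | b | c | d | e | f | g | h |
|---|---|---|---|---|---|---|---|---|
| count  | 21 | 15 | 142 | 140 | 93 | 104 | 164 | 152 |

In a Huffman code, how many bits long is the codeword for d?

Huffman merges, smallest pair first:
b(15) + a(21) → 36
36 + e(93) → 129
f(104) + 129 → 233
d(140) + c(142) → 282
h(152) + g(164) → 316
233 + 282 → 515
316 + 515 → 831
d sits 3 levels below the root, so its codeword is 3 bits.

3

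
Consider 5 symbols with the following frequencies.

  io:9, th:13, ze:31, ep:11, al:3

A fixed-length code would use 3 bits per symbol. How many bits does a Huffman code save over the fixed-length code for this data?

Fixed-length: 3 bits × 67 symbols = 201 bits.
Huffman merges:
combine al(3), io(9) → 12
combine ep(11), 12 → 23
combine th(13), 23 → 36
combine ze(31), 36 → 67
Huffman total = 12 + 23 + 36 + 67 = 138 bits.
Saving = 201 − 138 = 63 bits.

63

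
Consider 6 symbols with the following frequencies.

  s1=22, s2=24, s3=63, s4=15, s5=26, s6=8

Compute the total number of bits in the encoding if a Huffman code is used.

371

Merge the two smallest weights repeatedly:
combine s6(8), s4(15) → 23
combine s1(22), 23 → 45
combine s2(24), s5(26) → 50
combine 45, 50 → 95
combine s3(63), 95 → 158
Total encoded bits = sum of merged weights = 23 + 45 + 50 + 95 + 158 = 371.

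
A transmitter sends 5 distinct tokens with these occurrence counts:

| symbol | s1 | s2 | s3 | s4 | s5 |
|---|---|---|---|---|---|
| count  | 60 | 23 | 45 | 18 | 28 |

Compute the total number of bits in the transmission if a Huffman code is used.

389

Merge the two smallest weights repeatedly:
s4(18) + s2(23) → 41
s5(28) + 41 → 69
s3(45) + s1(60) → 105
69 + 105 → 174
Each symbol's bit-cost is frequency × depth; summing gives 389 bits (equivalently 41 + 69 + 105 + 174).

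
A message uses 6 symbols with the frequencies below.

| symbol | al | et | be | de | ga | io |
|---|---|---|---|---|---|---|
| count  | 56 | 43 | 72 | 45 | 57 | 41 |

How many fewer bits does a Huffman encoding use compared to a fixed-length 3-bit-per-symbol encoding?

Fixed-length: 3 bits × 314 symbols = 942 bits.
Huffman merges:
combine io(41), et(43) → 84
combine de(45), al(56) → 101
combine ga(57), be(72) → 129
combine 84, 101 → 185
combine 129, 185 → 314
Huffman total = 84 + 101 + 129 + 185 + 314 = 813 bits.
Saving = 942 − 813 = 129 bits.

129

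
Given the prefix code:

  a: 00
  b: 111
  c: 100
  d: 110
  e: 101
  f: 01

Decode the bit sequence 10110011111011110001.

ecbdbcf

Read left to right; each codeword is recognised as soon as it completes (prefix code):
  101→e | 100→c | 111→b | 110→d | 111→b | 100→c | 01→f
Decoded message: ecbdbcf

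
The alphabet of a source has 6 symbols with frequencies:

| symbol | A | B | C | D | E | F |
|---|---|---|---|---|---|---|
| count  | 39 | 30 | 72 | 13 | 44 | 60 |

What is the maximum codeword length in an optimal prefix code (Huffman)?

Merge the two lowest-weight nodes at each step:
merge D(13) and B(30): 43
merge A(39) and 43: 82
merge E(44) and F(60): 104
merge C(72) and 82: 154
merge 104 and 154: 258
The first pair merged (D, B) ends up deepest, at depth 4.

4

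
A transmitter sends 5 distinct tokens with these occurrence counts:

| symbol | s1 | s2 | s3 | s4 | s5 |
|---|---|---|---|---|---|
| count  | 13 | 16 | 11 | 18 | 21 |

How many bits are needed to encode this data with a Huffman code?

Greedily combine the two least-frequent nodes:
s3(11) + s1(13) → 24
s2(16) + s4(18) → 34
s5(21) + 24 → 45
34 + 45 → 79
The encoded length is the sum of every internal node's weight: 24 + 34 + 45 + 79 = 182 bits.

182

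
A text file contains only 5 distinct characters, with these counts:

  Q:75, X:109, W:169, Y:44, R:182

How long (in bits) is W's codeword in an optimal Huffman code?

2

Build the tree from the bottom:
merge Y(44) and Q(75): 119
merge X(109) and 119: 228
merge W(169) and R(182): 351
merge 228 and 351: 579
The subtree containing W is merged 2 times, so code length = 2.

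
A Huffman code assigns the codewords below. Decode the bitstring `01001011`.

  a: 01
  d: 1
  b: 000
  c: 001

Read left to right; each codeword is recognised as soon as it completes (prefix code):
  01→a | 001→c | 01→a | 1→d
Decoded message: acad

acad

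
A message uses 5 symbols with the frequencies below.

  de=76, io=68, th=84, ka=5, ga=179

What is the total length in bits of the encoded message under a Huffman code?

Merge the two smallest weights repeatedly:
combine ka(5), io(68) → 73
combine 73, de(76) → 149
combine th(84), 149 → 233
combine ga(179), 233 → 412
Each symbol's bit-cost is frequency × depth; summing gives 867 bits (equivalently 73 + 149 + 233 + 412).

867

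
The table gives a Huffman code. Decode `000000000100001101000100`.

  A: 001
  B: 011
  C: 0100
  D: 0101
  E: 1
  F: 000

Read left to right; each codeword is recognised as soon as it completes (prefix code):
  000→F | 000→F | 000→F | 1→E | 000→F | 011→B | 0100→C | 0100→C
Decoded message: FFFEFBCC

FFFEFBCC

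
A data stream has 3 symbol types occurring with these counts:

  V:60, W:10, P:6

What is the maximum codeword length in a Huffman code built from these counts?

2

Merge the two lowest-weight nodes at each step:
P(6) + W(10) → 16
16 + V(60) → 76
Maximum depth reached is 2.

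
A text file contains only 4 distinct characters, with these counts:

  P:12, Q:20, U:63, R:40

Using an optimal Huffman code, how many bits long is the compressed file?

239

Build the Huffman tree bottom-up:
merge P(12) and Q(20): 32
merge 32 and R(40): 72
merge U(63) and 72: 135
Each symbol's bit-cost is frequency × depth; summing gives 239 bits (equivalently 32 + 72 + 135).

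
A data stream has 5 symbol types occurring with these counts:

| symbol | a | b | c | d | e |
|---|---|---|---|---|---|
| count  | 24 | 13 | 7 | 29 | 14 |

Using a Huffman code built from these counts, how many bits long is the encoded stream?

Build the Huffman tree bottom-up:
combine c(7), b(13) → 20
combine e(14), 20 → 34
combine a(24), d(29) → 53
combine 34, 53 → 87
Each symbol's bit-cost is frequency × depth; summing gives 194 bits (equivalently 20 + 34 + 53 + 87).

194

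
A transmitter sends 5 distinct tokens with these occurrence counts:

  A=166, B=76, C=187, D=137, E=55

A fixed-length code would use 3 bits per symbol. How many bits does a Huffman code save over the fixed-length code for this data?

Fixed-length: 3 bits × 621 symbols = 1863 bits.
Huffman merges:
E(55) + B(76) → 131
131 + D(137) → 268
A(166) + C(187) → 353
268 + 353 → 621
Huffman total = 131 + 268 + 353 + 621 = 1373 bits.
Saving = 1863 − 1373 = 490 bits.

490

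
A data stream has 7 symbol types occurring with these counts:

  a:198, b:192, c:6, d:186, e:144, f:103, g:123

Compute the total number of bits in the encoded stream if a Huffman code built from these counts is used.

2575

Build the Huffman tree bottom-up:
c(6) + f(103) → 109
109 + g(123) → 232
e(144) + d(186) → 330
b(192) + a(198) → 390
232 + 330 → 562
390 + 562 → 952
Each symbol's bit-cost is frequency × depth; summing gives 2575 bits (equivalently 109 + 232 + 330 + 390 + 562 + 952).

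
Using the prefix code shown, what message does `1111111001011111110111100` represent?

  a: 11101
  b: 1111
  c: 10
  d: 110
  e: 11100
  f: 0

becbae

Read left to right; each codeword is recognised as soon as it completes (prefix code):
  1111→b | 11100→e | 10→c | 1111→b | 11101→a | 11100→e
Decoded message: becbae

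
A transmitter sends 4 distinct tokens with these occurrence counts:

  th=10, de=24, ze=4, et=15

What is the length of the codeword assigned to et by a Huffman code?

2

Build the tree from the bottom:
combine ze(4), th(10) → 14
combine 14, et(15) → 29
combine de(24), 29 → 53
et's leaf is at depth 2, giving a 2-bit codeword.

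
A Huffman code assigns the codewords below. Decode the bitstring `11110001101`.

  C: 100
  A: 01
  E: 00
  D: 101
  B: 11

BBEAD

Read left to right; each codeword is recognised as soon as it completes (prefix code):
  11→B | 11→B | 00→E | 01→A | 101→D
Decoded message: BBEAD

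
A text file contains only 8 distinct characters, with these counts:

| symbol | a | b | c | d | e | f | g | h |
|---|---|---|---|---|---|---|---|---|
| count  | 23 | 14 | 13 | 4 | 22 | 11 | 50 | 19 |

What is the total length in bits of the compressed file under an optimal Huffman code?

Merge the two smallest weights repeatedly:
d(4) + f(11) → 15
c(13) + b(14) → 27
15 + h(19) → 34
e(22) + a(23) → 45
27 + 34 → 61
45 + g(50) → 95
61 + 95 → 156
Each symbol's bit-cost is frequency × depth; summing gives 433 bits (equivalently 15 + 27 + 34 + 45 + 61 + 95 + 156).

433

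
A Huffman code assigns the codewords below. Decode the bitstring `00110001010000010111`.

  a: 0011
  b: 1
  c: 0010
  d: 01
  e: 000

Read left to right; each codeword is recognised as soon as it completes (prefix code):
  0011→a | 000→e | 1→b | 01→d | 000→e | 0010→c | 1→b | 1→b | 1→b
Decoded message: aebdecbbb

aebdecbbb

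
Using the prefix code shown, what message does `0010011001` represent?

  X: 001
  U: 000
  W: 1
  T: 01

Read left to right; each codeword is recognised as soon as it completes (prefix code):
  001→X | 001→X | 1→W | 001→X
Decoded message: XXWX

XXWX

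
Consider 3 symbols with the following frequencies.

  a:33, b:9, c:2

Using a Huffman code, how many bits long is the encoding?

Merge the two smallest weights repeatedly:
combine c(2), b(9) → 11
combine 11, a(33) → 44
The encoded length is the sum of every internal node's weight: 11 + 44 = 55 bits.

55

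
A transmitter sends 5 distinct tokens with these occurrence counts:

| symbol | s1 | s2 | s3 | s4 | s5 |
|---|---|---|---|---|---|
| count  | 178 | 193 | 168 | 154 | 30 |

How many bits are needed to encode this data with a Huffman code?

Merge the two smallest weights repeatedly:
s5(30) + s4(154) → 184
s3(168) + s1(178) → 346
184 + s2(193) → 377
346 + 377 → 723
Each symbol's bit-cost is frequency × depth; summing gives 1630 bits (equivalently 184 + 346 + 377 + 723).

1630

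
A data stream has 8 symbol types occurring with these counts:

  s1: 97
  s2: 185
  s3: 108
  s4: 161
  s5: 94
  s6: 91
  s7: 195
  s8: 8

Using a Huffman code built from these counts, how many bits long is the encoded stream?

Merge the two smallest weights repeatedly:
combine s8(8), s6(91) → 99
combine s5(94), s1(97) → 191
combine 99, s3(108) → 207
combine s4(161), s2(185) → 346
combine 191, s7(195) → 386
combine 207, 346 → 553
combine 386, 553 → 939
Each symbol's bit-cost is frequency × depth; summing gives 2721 bits (equivalently 99 + 191 + 207 + 346 + 386 + 553 + 939).

2721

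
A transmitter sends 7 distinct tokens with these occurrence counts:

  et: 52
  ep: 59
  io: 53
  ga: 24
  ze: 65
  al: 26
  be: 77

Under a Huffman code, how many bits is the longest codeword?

4

Merge the two lowest-weight nodes at each step:
ga(24) + al(26) → 50
50 + et(52) → 102
io(53) + ep(59) → 112
ze(65) + be(77) → 142
102 + 112 → 214
142 + 214 → 356
Maximum depth reached is 4.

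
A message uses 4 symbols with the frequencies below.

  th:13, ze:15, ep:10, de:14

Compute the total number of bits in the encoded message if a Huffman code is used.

104

Merge the two smallest weights repeatedly:
ep(10) + th(13) → 23
de(14) + ze(15) → 29
23 + 29 → 52
Total encoded bits = sum of merged weights = 23 + 29 + 52 = 104.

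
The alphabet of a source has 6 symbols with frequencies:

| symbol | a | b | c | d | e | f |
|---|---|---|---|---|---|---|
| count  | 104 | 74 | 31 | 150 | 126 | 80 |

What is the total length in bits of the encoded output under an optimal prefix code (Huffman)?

1419

Build the Huffman tree bottom-up:
c(31) + b(74) → 105
f(80) + a(104) → 184
105 + e(126) → 231
d(150) + 184 → 334
231 + 334 → 565
Total encoded bits = sum of merged weights = 105 + 184 + 231 + 334 + 565 = 1419.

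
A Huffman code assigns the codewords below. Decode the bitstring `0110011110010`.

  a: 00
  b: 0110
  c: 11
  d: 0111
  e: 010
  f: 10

Read left to right; each codeword is recognised as soon as it completes (prefix code):
  0110→b | 0111→d | 10→f | 010→e
Decoded message: bdfe

bdfe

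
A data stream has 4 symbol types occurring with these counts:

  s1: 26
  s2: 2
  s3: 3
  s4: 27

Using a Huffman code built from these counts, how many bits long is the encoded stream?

94

Greedily combine the two least-frequent nodes:
s2(2) + s3(3) → 5
5 + s1(26) → 31
s4(27) + 31 → 58
The encoded length is the sum of every internal node's weight: 5 + 31 + 58 = 94 bits.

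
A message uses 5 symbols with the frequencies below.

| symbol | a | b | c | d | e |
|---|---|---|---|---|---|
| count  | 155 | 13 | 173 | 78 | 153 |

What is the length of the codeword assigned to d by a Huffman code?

3

Huffman merges, smallest pair first:
b(13) + d(78) → 91
91 + e(153) → 244
a(155) + c(173) → 328
244 + 328 → 572
d's leaf is at depth 3, giving a 3-bit codeword.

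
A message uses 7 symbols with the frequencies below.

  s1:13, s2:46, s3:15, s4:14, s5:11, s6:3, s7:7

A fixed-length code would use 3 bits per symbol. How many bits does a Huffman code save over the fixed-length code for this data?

61

Fixed-length: 3 bits × 109 symbols = 327 bits.
Huffman merges:
merge s6(3) and s7(7): 10
merge 10 and s5(11): 21
merge s1(13) and s4(14): 27
merge s3(15) and 21: 36
merge 27 and 36: 63
merge s2(46) and 63: 109
Huffman total = 10 + 21 + 27 + 36 + 63 + 109 = 266 bits.
Saving = 327 − 266 = 61 bits.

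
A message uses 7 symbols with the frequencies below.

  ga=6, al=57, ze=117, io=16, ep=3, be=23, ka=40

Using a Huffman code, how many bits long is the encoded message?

577

Greedily combine the two least-frequent nodes:
combine ep(3), ga(6) → 9
combine 9, io(16) → 25
combine be(23), 25 → 48
combine ka(40), 48 → 88
combine al(57), 88 → 145
combine ze(117), 145 → 262
Each symbol's bit-cost is frequency × depth; summing gives 577 bits (equivalently 9 + 25 + 48 + 88 + 145 + 262).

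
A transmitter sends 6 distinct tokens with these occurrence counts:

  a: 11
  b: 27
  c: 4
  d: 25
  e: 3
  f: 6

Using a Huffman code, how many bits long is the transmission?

Merge the two smallest weights repeatedly:
e(3) + c(4) → 7
f(6) + 7 → 13
a(11) + 13 → 24
24 + d(25) → 49
b(27) + 49 → 76
The encoded length is the sum of every internal node's weight: 7 + 13 + 24 + 49 + 76 = 169 bits.

169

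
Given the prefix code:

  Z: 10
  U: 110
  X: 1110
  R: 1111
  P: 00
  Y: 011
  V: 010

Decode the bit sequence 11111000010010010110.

RZPVVVU

Read left to right; each codeword is recognised as soon as it completes (prefix code):
  1111→R | 10→Z | 00→P | 010→V | 010→V | 010→V | 110→U
Decoded message: RZPVVVU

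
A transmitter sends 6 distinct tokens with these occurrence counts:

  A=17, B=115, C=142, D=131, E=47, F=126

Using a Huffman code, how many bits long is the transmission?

1399

Greedily combine the two least-frequent nodes:
combine A(17), E(47) → 64
combine 64, B(115) → 179
combine F(126), D(131) → 257
combine C(142), 179 → 321
combine 257, 321 → 578
Total encoded bits = sum of merged weights = 64 + 179 + 257 + 321 + 578 = 1399.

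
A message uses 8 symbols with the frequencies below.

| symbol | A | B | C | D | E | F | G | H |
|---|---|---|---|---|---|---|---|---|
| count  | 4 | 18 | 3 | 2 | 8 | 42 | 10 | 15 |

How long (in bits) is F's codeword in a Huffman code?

Huffman merges, smallest pair first:
combine D(2), C(3) → 5
combine A(4), 5 → 9
combine E(8), 9 → 17
combine G(10), H(15) → 25
combine 17, B(18) → 35
combine 25, 35 → 60
combine F(42), 60 → 102
F is merged only at the final step, so code length = 1.

1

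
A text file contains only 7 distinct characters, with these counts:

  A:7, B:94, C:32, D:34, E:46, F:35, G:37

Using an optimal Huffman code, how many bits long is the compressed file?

754

Build the Huffman tree bottom-up:
combine A(7), C(32) → 39
combine D(34), F(35) → 69
combine G(37), 39 → 76
combine E(46), 69 → 115
combine 76, B(94) → 170
combine 115, 170 → 285
Total encoded bits = sum of merged weights = 39 + 69 + 76 + 115 + 170 + 285 = 754.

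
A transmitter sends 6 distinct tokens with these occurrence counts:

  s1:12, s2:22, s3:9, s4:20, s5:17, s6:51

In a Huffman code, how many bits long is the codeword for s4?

3

Repeatedly merge the two smallest:
s3(9) + s1(12) → 21
s5(17) + s4(20) → 37
21 + s2(22) → 43
37 + 43 → 80
s6(51) + 80 → 131
s4's leaf is at depth 3, giving a 3-bit codeword.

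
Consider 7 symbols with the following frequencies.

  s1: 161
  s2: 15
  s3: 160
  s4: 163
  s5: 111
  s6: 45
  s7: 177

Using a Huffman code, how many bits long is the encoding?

2216

Build the Huffman tree bottom-up:
s2(15) + s6(45) → 60
60 + s5(111) → 171
s3(160) + s1(161) → 321
s4(163) + 171 → 334
s7(177) + 321 → 498
334 + 498 → 832
Total encoded bits = sum of merged weights = 60 + 171 + 321 + 334 + 498 + 832 = 2216.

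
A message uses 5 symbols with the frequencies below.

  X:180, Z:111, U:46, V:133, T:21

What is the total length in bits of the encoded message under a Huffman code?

Greedily combine the two least-frequent nodes:
T(21) + U(46) → 67
67 + Z(111) → 178
V(133) + 178 → 311
X(180) + 311 → 491
Total encoded bits = sum of merged weights = 67 + 178 + 311 + 491 = 1047.

1047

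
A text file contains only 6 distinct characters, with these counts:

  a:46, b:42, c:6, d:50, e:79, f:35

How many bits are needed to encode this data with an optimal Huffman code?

640

Merge the two smallest weights repeatedly:
c(6) + f(35) → 41
41 + b(42) → 83
a(46) + d(50) → 96
e(79) + 83 → 162
96 + 162 → 258
Total encoded bits = sum of merged weights = 41 + 83 + 96 + 162 + 258 = 640.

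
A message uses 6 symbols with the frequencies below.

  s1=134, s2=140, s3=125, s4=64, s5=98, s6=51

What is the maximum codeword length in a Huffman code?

Merge the two lowest-weight nodes at each step:
merge s6(51) and s4(64): 115
merge s5(98) and 115: 213
merge s3(125) and s1(134): 259
merge s2(140) and 213: 353
merge 259 and 353: 612
Maximum depth reached is 4.

4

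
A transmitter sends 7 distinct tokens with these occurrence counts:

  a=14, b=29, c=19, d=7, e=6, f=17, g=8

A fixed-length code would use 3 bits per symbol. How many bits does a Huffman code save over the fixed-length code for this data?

35

Fixed-length: 3 bits × 100 symbols = 300 bits.
Huffman merges:
combine e(6), d(7) → 13
combine g(8), 13 → 21
combine a(14), f(17) → 31
combine c(19), 21 → 40
combine b(29), 31 → 60
combine 40, 60 → 100
Huffman total = 13 + 21 + 31 + 40 + 60 + 100 = 265 bits.
Saving = 300 − 265 = 35 bits.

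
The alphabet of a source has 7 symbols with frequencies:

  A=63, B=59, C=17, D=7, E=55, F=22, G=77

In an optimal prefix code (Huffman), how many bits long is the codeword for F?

Huffman merges, smallest pair first:
merge D(7) and C(17): 24
merge F(22) and 24: 46
merge 46 and E(55): 101
merge B(59) and A(63): 122
merge G(77) and 101: 178
merge 122 and 178: 300
F's leaf is at depth 4, giving a 4-bit codeword.

4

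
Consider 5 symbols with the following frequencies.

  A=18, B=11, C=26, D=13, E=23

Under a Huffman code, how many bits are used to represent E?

Huffman merges, smallest pair first:
combine B(11), D(13) → 24
combine A(18), E(23) → 41
combine 24, C(26) → 50
combine 41, 50 → 91
The subtree containing E is merged 2 times, so code length = 2.

2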